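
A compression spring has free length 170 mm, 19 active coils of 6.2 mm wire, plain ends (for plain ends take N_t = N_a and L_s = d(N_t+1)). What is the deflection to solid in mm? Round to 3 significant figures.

N_t = 19; L_s = 6.2·20 = 124 mm
δ_solid = L₀ − L_s = 170 − 124 = 46 mm

46.0 mm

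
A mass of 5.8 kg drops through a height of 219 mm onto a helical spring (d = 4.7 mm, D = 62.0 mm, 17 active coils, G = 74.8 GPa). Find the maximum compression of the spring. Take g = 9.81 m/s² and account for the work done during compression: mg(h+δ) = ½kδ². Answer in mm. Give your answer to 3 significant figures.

k = Gd⁴/(8D³N_a) = (74.8×10³)(4.7⁴)/(8·62.0³·17) = 1.1261 N/mm
W = mg = 5.8 × 9.81 = 56.898 N
½kδ² − Wδ − Wh = 0 → δ = (W + √(W² + 2kWh))/k
δ = (56.898 + √(3237.4 + 28064))/1.1261 = (56.898 + 176.92)/1.1261 = 207.64 mm

208 mm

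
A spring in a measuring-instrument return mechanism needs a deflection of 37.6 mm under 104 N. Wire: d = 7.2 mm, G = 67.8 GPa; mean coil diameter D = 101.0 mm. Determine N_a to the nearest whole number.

8

Required rate k = F/δ = 104/37.6 = 2.766 N/mm
N_a = Gd⁴/(8D³k) = (67.8×10³ × 7.2⁴)/(8 × 101.0³ × 2.766)
    = 1.82205e+08 / 2.27981e+07 = 7.992 → 8 coils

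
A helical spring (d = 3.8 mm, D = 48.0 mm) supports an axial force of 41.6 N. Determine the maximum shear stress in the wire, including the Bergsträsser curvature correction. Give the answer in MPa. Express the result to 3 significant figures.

102 MPa

Spring index C = D/d = 48.0/3.8 = 12.6316
K_B = (4C+2)/(4C−3) = 52.526/47.526 = 1.1052
τ₀ = 8FD/(πd³) = 8·41.6·48.0/(π·3.8³) = 15974.4/172.39 = 92.667 MPa
τ_max = K·τ₀ = 1.1052 × 92.667 = 102.42 MPa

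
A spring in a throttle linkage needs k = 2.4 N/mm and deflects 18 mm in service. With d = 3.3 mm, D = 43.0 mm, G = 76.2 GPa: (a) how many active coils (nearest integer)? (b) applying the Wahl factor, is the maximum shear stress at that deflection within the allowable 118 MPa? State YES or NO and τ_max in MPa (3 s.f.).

(a) 6 coils; (b) NO, τ_max = 144 MPa

N_a = Gd⁴/(8D³k) = (76.2×10³)(3.3⁴)/(8·43.0³·2.4) = 5.92 → N_a = 6
Actual rate k = Gd⁴/(8D³·6) = 2.3679 N/mm
Working load F = kδ = 2.3679·18 = 42.622 N
C = 43.0/3.3 = 13.0303; K_W = (4C−1)/(4C−4)+0.615/C = 1.1095
τ_max = K_W·8FD/(πd³) = 1.1095·129.87 = 144.09 MPa
τ_max > 118 MPa → exceeds allowable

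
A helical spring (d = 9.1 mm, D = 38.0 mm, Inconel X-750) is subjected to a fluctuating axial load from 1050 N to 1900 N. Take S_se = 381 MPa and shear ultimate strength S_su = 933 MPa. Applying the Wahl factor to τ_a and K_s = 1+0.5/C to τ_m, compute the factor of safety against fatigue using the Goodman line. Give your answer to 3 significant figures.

C = D/d = 38.0/9.1 = 4.1758; K_W = (4C−1)/(4C−4)+0.615/C = 1.3834; K_s = 1+0.5/C = 1.1197
F_a = (F_max−F_min)/2 = 425 N; F_m = (F_max+F_min)/2 = 1475 N
τ_a = K_W·8F_aD/(πd³) = 1.3834 × 54.574 = 75.5 MPa
τ_m = K_s·8F_mD/(πd³) = 1.1197 × 189.41 = 212.08 MPa
Goodman: 1/n_f = τ_a/S_se + τ_m/S_su = 75.5/381 + 212.08/933 = 0.19816 + 0.22731 = 0.42548
n_f = 1/0.42548 = 2.35

2.35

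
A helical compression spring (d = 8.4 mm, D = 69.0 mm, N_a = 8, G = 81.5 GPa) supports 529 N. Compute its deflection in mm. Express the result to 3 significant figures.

k = Gd⁴/(8D³N_a) = (81.5×10³)(8.4⁴)/(8·69.0³·8) = 19.3 N/mm
δ = F/k = 529 / 19.3 = 27.41 mm

27.4 mm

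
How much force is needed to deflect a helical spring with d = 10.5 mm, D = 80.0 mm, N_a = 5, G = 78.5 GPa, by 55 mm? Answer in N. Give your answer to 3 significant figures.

2560 N

k = Gd⁴/(8D³N_a) = (78.5×10³)(10.5⁴)/(8·80.0³·5) = 46.59 N/mm
F = k·δ = 46.59 × 55 = 2562.5 N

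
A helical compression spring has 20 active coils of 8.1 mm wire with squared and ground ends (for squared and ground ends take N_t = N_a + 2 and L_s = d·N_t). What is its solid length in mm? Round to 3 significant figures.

squared and ground ends: N_t = N_a + 2 = 20 + 2 = 22
L_s = d·N_t = 8.1 × 22 = 178.2 mm

178 mm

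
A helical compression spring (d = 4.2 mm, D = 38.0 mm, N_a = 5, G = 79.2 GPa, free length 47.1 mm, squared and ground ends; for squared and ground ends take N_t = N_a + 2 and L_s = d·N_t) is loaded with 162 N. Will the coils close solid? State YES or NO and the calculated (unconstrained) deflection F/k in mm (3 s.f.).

NO, δ = 14.4 mm

k = Gd⁴/(8D³N_a) = (79.2×10³)(4.2⁴)/(8·38.0³·5) = 11.228 N/mm
N_t = 7; L_s = 4.2·7 = 29.4 mm; δ_solid = L₀ − L_s = 47.1 − 29.4 = 17.7 mm
δ = F/k = 162/11.228 = 14.428 mm
δ < δ_solid → spring does not go solid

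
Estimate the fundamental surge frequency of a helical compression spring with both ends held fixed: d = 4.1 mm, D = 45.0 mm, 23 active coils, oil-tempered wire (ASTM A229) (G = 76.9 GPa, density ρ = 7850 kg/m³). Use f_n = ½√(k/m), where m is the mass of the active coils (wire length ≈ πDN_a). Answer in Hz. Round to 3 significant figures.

k = Gd⁴/(8D³N_a) = (76.9×10³)(4.1⁴)/(8·45.0³·23) = 1.296 N/mm = 1296 N/m
Wire length L = πDN_a = π·45.0·23 = 3251.5 mm
m = ρ·(πd²/4)·L = 7850 × 13.203×10⁻⁶ m² × 3.2515 m = 0.33699 kg
f_n = ½√(k/m) = 0.5·√(1296/0.33699) = 0.5·√(3845.8) = 31.007 Hz

31.0 Hz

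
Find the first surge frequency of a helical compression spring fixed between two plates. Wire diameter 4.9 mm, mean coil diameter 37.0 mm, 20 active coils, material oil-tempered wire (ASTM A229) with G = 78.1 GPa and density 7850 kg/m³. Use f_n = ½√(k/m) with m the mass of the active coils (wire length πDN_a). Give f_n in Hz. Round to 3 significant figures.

k = Gd⁴/(8D³N_a) = (78.1×10³)(4.9⁴)/(8·37.0³·20) = 5.5553 N/mm = 5555.3 N/m
Wire length L = πDN_a = π·37.0·20 = 2324.8 mm
m = ρ·(πd²/4)·L = 7850 × 18.857×10⁻⁶ m² × 2.3248 m = 0.34414 kg
f_n = ½√(k/m) = 0.5·√(5555.3/0.34414) = 0.5·√(16143) = 63.527 Hz

63.5 Hz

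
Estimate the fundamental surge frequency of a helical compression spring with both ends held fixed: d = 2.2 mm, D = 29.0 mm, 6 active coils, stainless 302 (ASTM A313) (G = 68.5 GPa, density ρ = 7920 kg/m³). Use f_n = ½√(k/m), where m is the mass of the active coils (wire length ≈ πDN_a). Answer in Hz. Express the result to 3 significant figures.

k = Gd⁴/(8D³N_a) = (68.5×10³)(2.2⁴)/(8·29.0³·6) = 1.3707 N/mm = 1370.7 N/m
Wire length L = πDN_a = π·29.0·6 = 546.64 mm
m = ρ·(πd²/4)·L = 7920 × 3.8013×10⁻⁶ m² × 0.54664 m = 0.016457 kg
f_n = ½√(k/m) = 0.5·√(1370.7/0.016457) = 0.5·√(83289) = 144.3 Hz

144 Hz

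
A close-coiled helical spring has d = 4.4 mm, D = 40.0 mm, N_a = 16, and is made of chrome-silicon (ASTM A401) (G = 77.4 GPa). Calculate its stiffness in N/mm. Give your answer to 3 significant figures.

3.54 N/mm

k = Gd⁴/(8D³N_a) = (77.4×10³ × 4.4⁴) / (8 × 40.0³ × 16)
  = 2.90103e+07 / 8.192e+06 = 3.5413 N/mm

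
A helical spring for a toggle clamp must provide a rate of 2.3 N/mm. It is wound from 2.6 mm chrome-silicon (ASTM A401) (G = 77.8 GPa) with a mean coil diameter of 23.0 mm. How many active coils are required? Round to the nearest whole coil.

16

N_a = Gd⁴/(8D³k) = (77.8×10³ × 2.6⁴)/(8 × 23.0³ × 2.3)
    = 3.55527e+06 / 223873 = 15.88 → 16 coils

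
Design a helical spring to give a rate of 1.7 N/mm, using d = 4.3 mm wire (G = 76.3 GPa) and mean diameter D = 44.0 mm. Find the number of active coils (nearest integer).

23

N_a = Gd⁴/(8D³k) = (76.3×10³ × 4.3⁴)/(8 × 44.0³ × 1.7)
    = 2.60855e+07 / 1.1585e+06 = 22.52 → 23 coils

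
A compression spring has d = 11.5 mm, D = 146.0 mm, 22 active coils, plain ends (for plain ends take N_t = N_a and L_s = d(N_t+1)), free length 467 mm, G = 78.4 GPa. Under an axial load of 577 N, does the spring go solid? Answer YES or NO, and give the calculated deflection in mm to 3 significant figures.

k = Gd⁴/(8D³N_a) = (78.4×10³)(11.5⁴)/(8·146.0³·22) = 2.5034 N/mm
N_t = 22; L_s = 11.5·23 = 264.5 mm; δ_solid = L₀ − L_s = 467 − 264.5 = 202.5 mm
δ = F/k = 577/2.5034 = 230.48 mm
δ ≥ δ_solid → spring goes solid

YES, δ = 230 mm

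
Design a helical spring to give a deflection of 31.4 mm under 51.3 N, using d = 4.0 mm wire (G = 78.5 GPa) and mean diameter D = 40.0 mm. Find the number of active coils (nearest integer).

24

Required rate k = F/δ = 51.3/31.4 = 1.6338 N/mm
N_a = Gd⁴/(8D³k) = (78.5×10³ × 4.0⁴)/(8 × 40.0³ × 1.6338)
    = 2.0096e+07 / 836484 = 24.02 → 24 coils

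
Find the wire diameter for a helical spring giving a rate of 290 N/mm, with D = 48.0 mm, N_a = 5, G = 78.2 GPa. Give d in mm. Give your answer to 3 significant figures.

11.3 mm

d = (8D³N_a·k / G)^(1/4) = (8·48.0³·5·290 / (78.2×10³))^0.25
  = (16405)^0.25 = 11.3173 mm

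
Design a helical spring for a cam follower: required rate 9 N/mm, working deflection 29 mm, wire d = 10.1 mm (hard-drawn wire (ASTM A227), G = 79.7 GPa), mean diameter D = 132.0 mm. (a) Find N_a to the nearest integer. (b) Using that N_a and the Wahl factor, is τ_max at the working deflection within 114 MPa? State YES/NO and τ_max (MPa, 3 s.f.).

N_a = Gd⁴/(8D³k) = (79.7×10³)(10.1⁴)/(8·132.0³·9) = 5.008 → N_a = 5
Actual rate k = Gd⁴/(8D³·5) = 9.0149 N/mm
Working load F = kδ = 9.0149·29 = 261.43 N
C = 132.0/10.1 = 13.0693; K_W = (4C−1)/(4C−4)+0.615/C = 1.1092
τ_max = K_W·8FD/(πd³) = 1.1092·85.292 = 94.606 MPa
τ_max ≤ 114 MPa → acceptable

(a) 5 coils; (b) YES, τ_max = 94.6 MPa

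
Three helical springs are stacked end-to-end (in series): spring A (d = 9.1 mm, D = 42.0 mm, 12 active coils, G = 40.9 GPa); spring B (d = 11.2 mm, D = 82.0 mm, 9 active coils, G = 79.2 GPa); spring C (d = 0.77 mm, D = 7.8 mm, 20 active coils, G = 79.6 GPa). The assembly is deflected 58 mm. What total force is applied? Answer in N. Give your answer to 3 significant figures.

20.9 N

k_A = Gd⁴/(8D³N_a) = (40.9×10³)(9.1⁴)/(8·42.0³·12) = 39.434 N/mm
k_B = Gd⁴/(8D³N_a) = (79.2×10³)(11.2⁴)/(8·82.0³·9) = 31.392 N/mm
k_C = Gd⁴/(8D³N_a) = (79.6×10³)(0.77⁴)/(8·7.8³·20) = 0.36853 N/mm
Series: 1/k_eq = 1/39.434 + 1/31.392 + 1/0.36853 = 2.7707; k_eq = 0.36092 N/mm
F = k_eq·δ = 0.36092·58 = 20.933 N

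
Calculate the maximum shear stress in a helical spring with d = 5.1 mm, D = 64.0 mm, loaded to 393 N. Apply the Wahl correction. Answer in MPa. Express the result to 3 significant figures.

Spring index C = D/d = 64.0/5.1 = 12.5490
K_W = (4C−1)/(4C−4) + 0.615/C = 49.196/46.196 + 0.0490 = 1.1139
τ₀ = 8FD/(πd³) = 8·393·64.0/(π·5.1³) = 201216/416.74 = 482.84 MPa
τ_max = K·τ₀ = 1.1139 × 482.84 = 537.86 MPa

538 MPa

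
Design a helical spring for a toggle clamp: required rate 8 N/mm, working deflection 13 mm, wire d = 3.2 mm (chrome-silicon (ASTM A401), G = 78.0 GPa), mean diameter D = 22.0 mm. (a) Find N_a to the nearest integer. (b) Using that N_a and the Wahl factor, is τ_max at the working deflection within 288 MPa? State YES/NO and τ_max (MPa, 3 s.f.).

(a) 12 coils; (b) YES, τ_max = 216 MPa

N_a = Gd⁴/(8D³k) = (78.0×10³)(3.2⁴)/(8·22.0³·8) = 12 → N_a = 12
Actual rate k = Gd⁴/(8D³·12) = 8.0012 N/mm
Working load F = kδ = 8.0012·13 = 104.02 N
C = 22.0/3.2 = 6.8750; K_W = (4C−1)/(4C−4)+0.615/C = 1.2171
τ_max = K_W·8FD/(πd³) = 1.2171·177.83 = 216.44 MPa
τ_max ≤ 288 MPa → acceptable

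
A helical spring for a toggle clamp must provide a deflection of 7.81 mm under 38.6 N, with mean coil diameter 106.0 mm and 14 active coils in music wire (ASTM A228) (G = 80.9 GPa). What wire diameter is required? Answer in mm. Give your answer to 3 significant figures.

9.50 mm

Required rate k = F/δ = 38.6/7.81 = 4.9424 N/mm
d = (8D³N_a·k / G)^(1/4) = (8·106.0³·14·4.9424 / (80.9×10³))^0.25
  = (8149.4)^0.25 = 9.5013 mm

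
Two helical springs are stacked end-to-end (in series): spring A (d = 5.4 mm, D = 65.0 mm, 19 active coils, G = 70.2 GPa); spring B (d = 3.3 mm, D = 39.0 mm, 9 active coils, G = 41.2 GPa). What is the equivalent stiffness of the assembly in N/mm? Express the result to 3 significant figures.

k_A = Gd⁴/(8D³N_a) = (70.2×10³)(5.4⁴)/(8·65.0³·19) = 1.43 N/mm
k_B = Gd⁴/(8D³N_a) = (41.2×10³)(3.3⁴)/(8·39.0³·9) = 1.144 N/mm
Series: 1/k_eq = 1/1.43 + 1/1.144 = 1.5734; k_eq = 0.63555 N/mm

0.636 N/mm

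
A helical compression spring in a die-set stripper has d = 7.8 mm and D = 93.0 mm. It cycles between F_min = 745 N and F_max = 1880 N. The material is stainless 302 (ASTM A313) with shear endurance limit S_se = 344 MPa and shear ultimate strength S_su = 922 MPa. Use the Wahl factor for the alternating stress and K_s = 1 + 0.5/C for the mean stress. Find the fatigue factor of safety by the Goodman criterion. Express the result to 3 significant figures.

0.602

C = D/d = 93.0/7.8 = 11.9231; K_W = (4C−1)/(4C−4)+0.615/C = 1.1202; K_s = 1+0.5/C = 1.0419
F_a = (F_max−F_min)/2 = 567.5 N; F_m = (F_max+F_min)/2 = 1312.5 N
τ_a = K_W·8F_aD/(πd³) = 1.1202 × 283.21 = 317.26 MPa
τ_m = K_s·8F_mD/(πd³) = 1.0419 × 655 = 682.46 MPa
Goodman: 1/n_f = τ_a/S_se + τ_m/S_su = 317.26/344 + 682.46/922 = 0.92227 + 0.74020 = 1.6625
n_f = 1/1.6625 = 0.6015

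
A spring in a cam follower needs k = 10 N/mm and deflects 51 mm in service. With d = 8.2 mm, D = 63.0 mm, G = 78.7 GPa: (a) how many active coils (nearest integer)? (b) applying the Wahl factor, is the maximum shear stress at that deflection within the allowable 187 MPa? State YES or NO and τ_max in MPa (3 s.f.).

(a) 18 coils; (b) YES, τ_max = 175 MPa

N_a = Gd⁴/(8D³k) = (78.7×10³)(8.2⁴)/(8·63.0³·10) = 17.79 → N_a = 18
Actual rate k = Gd⁴/(8D³·18) = 9.882 N/mm
Working load F = kδ = 9.882·51 = 503.98 N
C = 63.0/8.2 = 7.6829; K_W = (4C−1)/(4C−4)+0.615/C = 1.1923
τ_max = K_W·8FD/(πd³) = 1.1923·146.64 = 174.84 MPa
τ_max ≤ 187 MPa → acceptable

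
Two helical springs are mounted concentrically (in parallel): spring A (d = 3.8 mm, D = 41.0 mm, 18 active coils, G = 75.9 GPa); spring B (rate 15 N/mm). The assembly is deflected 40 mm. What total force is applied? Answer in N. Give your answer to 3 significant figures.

664 N

k_A = Gd⁴/(8D³N_a) = (75.9×10³)(3.8⁴)/(8·41.0³·18) = 1.5946 N/mm
Parallel: k_eq = 1.5946 + 15 = 16.595 N/mm
F = k_eq·δ = 16.595·40 = 663.79 N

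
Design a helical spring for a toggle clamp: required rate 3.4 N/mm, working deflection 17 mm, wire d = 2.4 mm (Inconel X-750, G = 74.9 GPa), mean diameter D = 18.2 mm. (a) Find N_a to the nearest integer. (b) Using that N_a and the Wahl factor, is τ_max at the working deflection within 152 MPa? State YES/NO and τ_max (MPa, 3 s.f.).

(a) 15 coils; (b) NO, τ_max = 234 MPa

N_a = Gd⁴/(8D³k) = (74.9×10³)(2.4⁴)/(8·18.2³·3.4) = 15.15 → N_a = 15
Actual rate k = Gd⁴/(8D³·15) = 3.435 N/mm
Working load F = kδ = 3.435·17 = 58.396 N
C = 18.2/2.4 = 7.5833; K_W = (4C−1)/(4C−4)+0.615/C = 1.1950
τ_max = K_W·8FD/(πd³) = 1.1950·195.78 = 233.96 MPa
τ_max > 152 MPa → exceeds allowable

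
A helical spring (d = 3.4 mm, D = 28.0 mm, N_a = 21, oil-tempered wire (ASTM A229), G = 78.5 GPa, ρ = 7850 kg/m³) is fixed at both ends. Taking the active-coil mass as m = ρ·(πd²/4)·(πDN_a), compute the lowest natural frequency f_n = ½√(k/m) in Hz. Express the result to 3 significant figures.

73.5 Hz

k = Gd⁴/(8D³N_a) = (78.5×10³)(3.4⁴)/(8·28.0³·21) = 2.8445 N/mm = 2844.5 N/m
Wire length L = πDN_a = π·28.0·21 = 1847.3 mm
m = ρ·(πd²/4)·L = 7850 × 9.0792×10⁻⁶ m² × 1.8473 m = 0.13166 kg
f_n = ½√(k/m) = 0.5·√(2844.5/0.13166) = 0.5·√(21605) = 73.493 Hz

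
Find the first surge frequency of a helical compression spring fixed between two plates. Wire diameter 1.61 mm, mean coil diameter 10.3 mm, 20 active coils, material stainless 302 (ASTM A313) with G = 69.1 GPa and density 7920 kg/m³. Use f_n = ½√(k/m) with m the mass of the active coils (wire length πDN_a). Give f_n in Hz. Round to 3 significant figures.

252 Hz

k = Gd⁴/(8D³N_a) = (69.1×10³)(1.61⁴)/(8·10.3³·20) = 2.6555 N/mm = 2655.5 N/m
Wire length L = πDN_a = π·10.3·20 = 647.17 mm
m = ρ·(πd²/4)·L = 7920 × 2.0358×10⁻⁶ m² × 0.64717 m = 0.010435 kg
f_n = ½√(k/m) = 0.5·√(2655.5/0.010435) = 0.5·√(2.5449e+05) = 252.23 Hz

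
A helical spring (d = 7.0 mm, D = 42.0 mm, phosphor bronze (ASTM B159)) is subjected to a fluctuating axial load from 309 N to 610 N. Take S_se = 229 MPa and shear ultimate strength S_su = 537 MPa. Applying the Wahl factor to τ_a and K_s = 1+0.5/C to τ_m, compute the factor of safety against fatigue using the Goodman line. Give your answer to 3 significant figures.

C = D/d = 42.0/7.0 = 6.0000; K_W = (4C−1)/(4C−4)+0.615/C = 1.2525; K_s = 1+0.5/C = 1.0833
F_a = (F_max−F_min)/2 = 150.5 N; F_m = (F_max+F_min)/2 = 459.5 N
τ_a = K_W·8F_aD/(πd³) = 1.2525 × 46.928 = 58.777 MPa
τ_m = K_s·8F_mD/(πd³) = 1.0833 × 143.28 = 155.22 MPa
Goodman: 1/n_f = τ_a/S_se + τ_m/S_su = 58.777/229 + 155.22/537 = 0.25667 + 0.28905 = 0.54572
n_f = 1/0.54572 = 1.832

1.83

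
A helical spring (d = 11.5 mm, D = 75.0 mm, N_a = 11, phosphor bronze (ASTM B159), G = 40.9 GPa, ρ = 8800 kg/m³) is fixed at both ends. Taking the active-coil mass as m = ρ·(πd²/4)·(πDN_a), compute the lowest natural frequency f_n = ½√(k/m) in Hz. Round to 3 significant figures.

45.1 Hz

k = Gd⁴/(8D³N_a) = (40.9×10³)(11.5⁴)/(8·75.0³·11) = 19.269 N/mm = 19269 N/m
Wire length L = πDN_a = π·75.0·11 = 2591.8 mm
m = ρ·(πd²/4)·L = 8800 × 103.87×10⁻⁶ m² × 2.5918 m = 2.369 kg
f_n = ½√(k/m) = 0.5·√(19269/2.369) = 0.5·√(8133.5) = 45.093 Hz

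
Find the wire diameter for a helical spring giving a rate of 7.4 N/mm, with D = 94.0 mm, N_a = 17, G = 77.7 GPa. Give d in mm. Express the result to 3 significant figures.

d = (8D³N_a·k / G)^(1/4) = (8·94.0³·17·7.4 / (77.7×10³))^0.25
  = (10758)^0.25 = 10.1843 mm

10.2 mm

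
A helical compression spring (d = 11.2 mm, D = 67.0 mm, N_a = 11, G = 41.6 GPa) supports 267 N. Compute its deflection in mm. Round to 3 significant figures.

k = Gd⁴/(8D³N_a) = (41.6×10³)(11.2⁴)/(8·67.0³·11) = 24.732 N/mm
δ = F/k = 267 / 24.732 = 10.796 mm

10.8 mm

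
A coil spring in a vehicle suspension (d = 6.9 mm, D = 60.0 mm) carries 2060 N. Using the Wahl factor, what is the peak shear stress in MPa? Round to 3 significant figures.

1120 MPa

Spring index C = D/d = 60.0/6.9 = 8.6957
K_W = (4C−1)/(4C−4) + 0.615/C = 33.783/30.783 + 0.0707 = 1.1682
τ₀ = 8FD/(πd³) = 8·2060·60.0/(π·6.9³) = 988800/1032 = 958.1 MPa
τ_max = K·τ₀ = 1.1682 × 958.1 = 1119.2 MPa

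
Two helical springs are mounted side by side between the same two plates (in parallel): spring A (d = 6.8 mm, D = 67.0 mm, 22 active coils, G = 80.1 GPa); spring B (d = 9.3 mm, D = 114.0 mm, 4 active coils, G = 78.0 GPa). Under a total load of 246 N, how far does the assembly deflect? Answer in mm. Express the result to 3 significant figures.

k_A = Gd⁴/(8D³N_a) = (80.1×10³)(6.8⁴)/(8·67.0³·22) = 3.2354 N/mm
k_B = Gd⁴/(8D³N_a) = (78.0×10³)(9.3⁴)/(8·114.0³·4) = 12.307 N/mm
Parallel: k_eq = 3.2354 + 12.307 = 15.543 N/mm
δ = F/k_eq = 246/15.543 = 15.827 mm

15.8 mm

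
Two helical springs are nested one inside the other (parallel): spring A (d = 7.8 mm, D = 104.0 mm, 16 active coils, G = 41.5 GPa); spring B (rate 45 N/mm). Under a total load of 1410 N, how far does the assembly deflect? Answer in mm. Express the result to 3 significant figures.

k_A = Gd⁴/(8D³N_a) = (41.5×10³)(7.8⁴)/(8·104.0³·16) = 1.0669 N/mm
Parallel: k_eq = 1.0669 + 45 = 46.067 N/mm
δ = F/k_eq = 1410/46.067 = 30.608 mm

30.6 mm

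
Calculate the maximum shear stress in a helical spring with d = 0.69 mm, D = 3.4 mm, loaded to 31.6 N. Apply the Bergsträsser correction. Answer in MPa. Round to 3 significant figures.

1080 MPa

Spring index C = D/d = 3.4/0.69 = 4.9275
K_B = (4C+2)/(4C−3) = 21.710/16.710 = 1.2992
τ₀ = 8FD/(πd³) = 8·31.6·3.4/(π·0.69³) = 859.52/1.032 = 832.83 MPa
τ_max = K·τ₀ = 1.2992 × 832.83 = 1082 MPa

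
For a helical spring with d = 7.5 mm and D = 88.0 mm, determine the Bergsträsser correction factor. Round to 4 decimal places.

C = D/d = 88.0/7.5 = 11.7333
K_B = (4C+2)/(4C−3) = 48.933/43.933 = 1.1138

1.1138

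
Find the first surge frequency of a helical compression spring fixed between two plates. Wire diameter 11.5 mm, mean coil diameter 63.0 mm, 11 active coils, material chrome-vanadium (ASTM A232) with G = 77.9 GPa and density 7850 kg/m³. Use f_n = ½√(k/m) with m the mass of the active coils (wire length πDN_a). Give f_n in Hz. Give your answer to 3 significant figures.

k = Gd⁴/(8D³N_a) = (77.9×10³)(11.5⁴)/(8·63.0³·11) = 61.919 N/mm = 61919 N/m
Wire length L = πDN_a = π·63.0·11 = 2177.1 mm
m = ρ·(πd²/4)·L = 7850 × 103.87×10⁻⁶ m² × 2.1771 m = 1.7752 kg
f_n = ½√(k/m) = 0.5·√(61919/1.7752) = 0.5·√(34881) = 93.382 Hz

93.4 Hz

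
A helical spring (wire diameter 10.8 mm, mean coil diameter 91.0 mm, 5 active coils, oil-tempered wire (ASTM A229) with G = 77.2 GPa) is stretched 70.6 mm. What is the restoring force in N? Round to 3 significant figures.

k = Gd⁴/(8D³N_a) = (77.2×10³)(10.8⁴)/(8·91.0³·5) = 34.844 N/mm
F = k·δ = 34.844 × 70.6 = 2460 N

2460 N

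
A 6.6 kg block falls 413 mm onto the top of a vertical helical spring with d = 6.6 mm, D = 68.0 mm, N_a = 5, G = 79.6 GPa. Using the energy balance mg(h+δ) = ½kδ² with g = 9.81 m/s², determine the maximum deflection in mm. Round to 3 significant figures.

k = Gd⁴/(8D³N_a) = (79.6×10³)(6.6⁴)/(8·68.0³·5) = 12.009 N/mm
W = mg = 6.6 × 9.81 = 64.746 N
½kδ² − Wδ − Wh = 0 → δ = (W + √(W² + 2kWh))/k
δ = (64.746 + √(4192 + 642237))/12.009 = (64.746 + 804.01)/12.009 = 72.343 mm

72.3 mm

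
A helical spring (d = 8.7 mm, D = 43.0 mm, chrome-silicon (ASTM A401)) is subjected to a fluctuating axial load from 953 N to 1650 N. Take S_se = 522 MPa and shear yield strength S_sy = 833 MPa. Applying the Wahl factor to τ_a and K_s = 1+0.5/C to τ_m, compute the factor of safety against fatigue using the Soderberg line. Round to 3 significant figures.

2.31

C = D/d = 43.0/8.7 = 4.9425; K_W = (4C−1)/(4C−4)+0.615/C = 1.3147; K_s = 1+0.5/C = 1.1012
F_a = (F_max−F_min)/2 = 348.5 N; F_m = (F_max+F_min)/2 = 1301.5 N
τ_a = K_W·8F_aD/(πd³) = 1.3147 × 57.95 = 76.185 MPa
τ_m = K_s·8F_mD/(πd³) = 1.1012 × 216.42 = 238.31 MPa
Soderberg: 1/n_f = τ_a/S_se + τ_m/S_sy = 76.185/522 + 238.31/833 = 0.14595 + 0.28609 = 0.43204
n_f = 1/0.43204 = 2.315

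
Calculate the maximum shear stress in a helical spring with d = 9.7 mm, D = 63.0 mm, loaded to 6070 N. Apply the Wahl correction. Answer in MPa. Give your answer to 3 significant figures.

Spring index C = D/d = 63.0/9.7 = 6.4948
K_W = (4C−1)/(4C−4) + 0.615/C = 24.979/21.979 + 0.0947 = 1.2312
τ₀ = 8FD/(πd³) = 8·6070·63.0/(π·9.7³) = 3.05928e+06/2867.2 = 1067 MPa
τ_max = K·τ₀ = 1.2312 × 1067 = 1313.6 MPa

1310 MPa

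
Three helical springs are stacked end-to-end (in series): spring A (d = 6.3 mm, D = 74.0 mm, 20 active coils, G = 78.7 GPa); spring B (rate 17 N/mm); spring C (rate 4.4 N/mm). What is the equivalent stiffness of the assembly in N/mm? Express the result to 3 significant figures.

k_A = Gd⁴/(8D³N_a) = (78.7×10³)(6.3⁴)/(8·74.0³·20) = 1.9121 N/mm
Series: 1/k_eq = 1/1.9121 + 1/17 + 1/4.4 = 0.80907; k_eq = 1.236 N/mm

1.24 N/mm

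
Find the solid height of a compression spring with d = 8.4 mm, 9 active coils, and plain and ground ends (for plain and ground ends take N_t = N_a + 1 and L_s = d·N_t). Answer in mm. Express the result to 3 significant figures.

84.0 mm

plain and ground ends: N_t = N_a + 1 = 9 + 1 = 10
L_s = d·N_t = 8.4 × 10 = 84 mm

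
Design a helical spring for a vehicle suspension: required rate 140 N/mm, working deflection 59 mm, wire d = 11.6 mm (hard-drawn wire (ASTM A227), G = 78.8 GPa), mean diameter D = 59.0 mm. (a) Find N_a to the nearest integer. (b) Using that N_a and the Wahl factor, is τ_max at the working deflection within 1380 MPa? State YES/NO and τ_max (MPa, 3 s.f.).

N_a = Gd⁴/(8D³k) = (78.8×10³)(11.6⁴)/(8·59.0³·140) = 6.203 → N_a = 6
Actual rate k = Gd⁴/(8D³·6) = 144.73 N/mm
Working load F = kδ = 144.73·59 = 8539.1 N
C = 59.0/11.6 = 5.0862; K_W = (4C−1)/(4C−4)+0.615/C = 1.3045
τ_max = K_W·8FD/(πd³) = 1.3045·821.92 = 1072.2 MPa
τ_max ≤ 1380 MPa → acceptable

(a) 6 coils; (b) YES, τ_max = 1070 MPa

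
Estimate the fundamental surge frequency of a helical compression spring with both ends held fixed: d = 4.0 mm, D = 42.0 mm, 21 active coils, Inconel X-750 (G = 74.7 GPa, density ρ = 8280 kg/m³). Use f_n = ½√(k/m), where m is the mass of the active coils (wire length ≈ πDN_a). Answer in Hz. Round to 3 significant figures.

k = Gd⁴/(8D³N_a) = (74.7×10³)(4.0⁴)/(8·42.0³·21) = 1.5364 N/mm = 1536.4 N/m
Wire length L = πDN_a = π·42.0·21 = 2770.9 mm
m = ρ·(πd²/4)·L = 8280 × 12.566×10⁻⁶ m² × 2.7709 m = 0.28831 kg
f_n = ½√(k/m) = 0.5·√(1536.4/0.28831) = 0.5·√(5329) = 36.5 Hz

36.5 Hz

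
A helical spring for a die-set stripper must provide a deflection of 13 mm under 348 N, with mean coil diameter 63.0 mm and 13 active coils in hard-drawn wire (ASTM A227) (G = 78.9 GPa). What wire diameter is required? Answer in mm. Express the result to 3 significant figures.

9.69 mm

Required rate k = F/δ = 348/13 = 26.769 N/mm
d = (8D³N_a·k / G)^(1/4) = (8·63.0³·13·26.769 / (78.9×10³))^0.25
  = (8823)^0.25 = 9.6918 mm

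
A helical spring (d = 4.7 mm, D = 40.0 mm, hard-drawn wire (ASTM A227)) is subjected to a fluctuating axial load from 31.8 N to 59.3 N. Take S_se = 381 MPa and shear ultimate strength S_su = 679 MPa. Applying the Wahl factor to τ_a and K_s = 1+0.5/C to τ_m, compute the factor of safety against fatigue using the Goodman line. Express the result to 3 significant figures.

C = D/d = 40.0/4.7 = 8.5106; K_W = (4C−1)/(4C−4)+0.615/C = 1.1721; K_s = 1+0.5/C = 1.0588
F_a = (F_max−F_min)/2 = 13.75 N; F_m = (F_max+F_min)/2 = 45.55 N
τ_a = K_W·8F_aD/(πd³) = 1.1721 × 13.49 = 15.812 MPa
τ_m = K_s·8F_mD/(πd³) = 1.0588 × 44.688 = 47.314 MPa
Goodman: 1/n_f = τ_a/S_se + τ_m/S_su = 15.812/381 + 47.314/679 = 0.04150 + 0.06968 = 0.11118
n_f = 1/0.11118 = 8.994

8.99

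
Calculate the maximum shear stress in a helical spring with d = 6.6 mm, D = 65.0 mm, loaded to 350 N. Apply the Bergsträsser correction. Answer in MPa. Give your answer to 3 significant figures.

229 MPa

Spring index C = D/d = 65.0/6.6 = 9.8485
K_B = (4C+2)/(4C−3) = 41.394/36.394 = 1.1374
τ₀ = 8FD/(πd³) = 8·350·65.0/(π·6.6³) = 182000/903.2 = 201.51 MPa
τ_max = K·τ₀ = 1.1374 × 201.51 = 229.19 MPa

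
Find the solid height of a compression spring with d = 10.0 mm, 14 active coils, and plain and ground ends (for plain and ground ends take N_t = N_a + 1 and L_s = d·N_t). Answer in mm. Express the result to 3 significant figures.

150 mm

plain and ground ends: N_t = N_a + 1 = 14 + 1 = 15
L_s = d·N_t = 10.0 × 15 = 150 mm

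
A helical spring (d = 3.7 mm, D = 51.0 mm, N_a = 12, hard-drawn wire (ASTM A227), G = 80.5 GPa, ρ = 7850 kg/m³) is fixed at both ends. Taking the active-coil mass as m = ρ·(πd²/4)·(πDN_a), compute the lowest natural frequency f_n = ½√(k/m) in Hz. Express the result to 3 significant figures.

k = Gd⁴/(8D³N_a) = (80.5×10³)(3.7⁴)/(8·51.0³·12) = 1.1847 N/mm = 1184.7 N/m
Wire length L = πDN_a = π·51.0·12 = 1922.7 mm
m = ρ·(πd²/4)·L = 7850 × 10.752×10⁻⁶ m² × 1.9227 m = 0.16228 kg
f_n = ½√(k/m) = 0.5·√(1184.7/0.16228) = 0.5·√(7300.6) = 42.722 Hz

42.7 Hz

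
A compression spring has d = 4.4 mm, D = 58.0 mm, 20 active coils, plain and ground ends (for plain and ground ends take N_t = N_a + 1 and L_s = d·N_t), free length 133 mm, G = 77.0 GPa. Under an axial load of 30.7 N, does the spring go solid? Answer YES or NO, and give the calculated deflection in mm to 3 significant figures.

NO, δ = 33.2 mm

k = Gd⁴/(8D³N_a) = (77.0×10³)(4.4⁴)/(8·58.0³·20) = 0.92448 N/mm
N_t = 21; L_s = 4.4·21 = 92.4 mm; δ_solid = L₀ − L_s = 133 − 92.4 = 40.6 mm
δ = F/k = 30.7/0.92448 = 33.208 mm
δ < δ_solid → spring does not go solid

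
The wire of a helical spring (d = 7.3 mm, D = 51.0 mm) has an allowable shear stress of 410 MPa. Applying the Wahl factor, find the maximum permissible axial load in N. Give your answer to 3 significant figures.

1010 N

C = D/d = 51.0/7.3 = 6.9863
K_W = (4C−1)/(4C−4) + 0.615/C = 26.945/23.945 + 0.0880 = 1.2133
τ_max = K·8FD/(πd³) → F_max = τ_allow·πd³/(8DK)
F_max = 410·π·7.3³/(8·51.0·1.2133) = 5.0107e+05/495.03 = 1012.2 N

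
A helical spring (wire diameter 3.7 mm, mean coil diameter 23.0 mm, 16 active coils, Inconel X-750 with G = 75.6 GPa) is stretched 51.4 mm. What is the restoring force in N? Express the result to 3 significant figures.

468 N

k = Gd⁴/(8D³N_a) = (75.6×10³)(3.7⁴)/(8·23.0³·16) = 9.0978 N/mm
F = k·δ = 9.0978 × 51.4 = 467.63 N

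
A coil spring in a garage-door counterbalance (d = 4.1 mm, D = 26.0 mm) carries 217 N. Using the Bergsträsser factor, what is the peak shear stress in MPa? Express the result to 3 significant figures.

Spring index C = D/d = 26.0/4.1 = 6.3415
K_B = (4C+2)/(4C−3) = 27.366/22.366 = 1.2236
τ₀ = 8FD/(πd³) = 8·217·26.0/(π·4.1³) = 45136/216.52 = 208.46 MPa
τ_max = K·τ₀ = 1.2236 × 208.46 = 255.06 MPa

255 MPa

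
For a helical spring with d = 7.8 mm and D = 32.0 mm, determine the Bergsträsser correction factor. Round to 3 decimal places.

1.373

C = D/d = 32.0/7.8 = 4.1026
K_B = (4C+2)/(4C−3) = 18.410/13.410 = 1.3728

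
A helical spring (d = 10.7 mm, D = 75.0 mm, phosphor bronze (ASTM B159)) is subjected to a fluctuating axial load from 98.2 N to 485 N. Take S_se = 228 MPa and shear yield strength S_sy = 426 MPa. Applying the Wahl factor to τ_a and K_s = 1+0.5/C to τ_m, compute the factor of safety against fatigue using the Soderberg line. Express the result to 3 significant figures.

3.64

C = D/d = 75.0/10.7 = 7.0093; K_W = (4C−1)/(4C−4)+0.615/C = 1.2125; K_s = 1+0.5/C = 1.0713
F_a = (F_max−F_min)/2 = 193.4 N; F_m = (F_max+F_min)/2 = 291.6 N
τ_a = K_W·8F_aD/(πd³) = 1.2125 × 30.151 = 36.56 MPa
τ_m = K_s·8F_mD/(πd³) = 1.0713 × 45.461 = 48.704 MPa
Soderberg: 1/n_f = τ_a/S_se + τ_m/S_sy = 36.56/228 + 48.704/426 = 0.16035 + 0.11433 = 0.27468
n_f = 1/0.27468 = 3.641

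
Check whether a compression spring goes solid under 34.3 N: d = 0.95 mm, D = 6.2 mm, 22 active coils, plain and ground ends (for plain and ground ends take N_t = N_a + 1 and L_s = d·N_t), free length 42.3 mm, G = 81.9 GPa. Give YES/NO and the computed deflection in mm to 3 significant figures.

k = Gd⁴/(8D³N_a) = (81.9×10³)(0.95⁴)/(8·6.2³·22) = 1.5903 N/mm
N_t = 23; L_s = 0.95·23 = 21.85 mm; δ_solid = L₀ − L_s = 42.3 − 21.85 = 20.45 mm
δ = F/k = 34.3/1.5903 = 21.568 mm
δ ≥ δ_solid → spring goes solid

YES, δ = 21.6 mm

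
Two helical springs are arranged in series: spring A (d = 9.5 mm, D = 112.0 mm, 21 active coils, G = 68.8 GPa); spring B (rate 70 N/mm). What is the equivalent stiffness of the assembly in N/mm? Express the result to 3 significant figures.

2.30 N/mm

k_A = Gd⁴/(8D³N_a) = (68.8×10³)(9.5⁴)/(8·112.0³·21) = 2.3742 N/mm
Series: 1/k_eq = 1/2.3742 + 1/70 = 0.43548; k_eq = 2.2963 N/mm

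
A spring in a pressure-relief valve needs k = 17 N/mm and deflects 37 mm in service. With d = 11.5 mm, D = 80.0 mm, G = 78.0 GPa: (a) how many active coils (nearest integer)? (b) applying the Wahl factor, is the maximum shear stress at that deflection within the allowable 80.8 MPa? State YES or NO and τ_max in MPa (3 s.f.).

(a) 20 coils; (b) NO, τ_max = 100 MPa

N_a = Gd⁴/(8D³k) = (78.0×10³)(11.5⁴)/(8·80.0³·17) = 19.59 → N_a = 20
Actual rate k = Gd⁴/(8D³·20) = 16.653 N/mm
Working load F = kδ = 16.653·37 = 616.17 N
C = 80.0/11.5 = 6.9565; K_W = (4C−1)/(4C−4)+0.615/C = 1.2143
τ_max = K_W·8FD/(πd³) = 1.2143·82.534 = 100.22 MPa
τ_max > 80.8 MPa → exceeds allowable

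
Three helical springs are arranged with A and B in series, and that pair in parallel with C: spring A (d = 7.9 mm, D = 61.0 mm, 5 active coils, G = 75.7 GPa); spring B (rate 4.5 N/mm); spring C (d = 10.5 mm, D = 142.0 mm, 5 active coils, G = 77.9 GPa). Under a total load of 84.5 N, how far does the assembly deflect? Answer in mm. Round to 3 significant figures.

k_A = Gd⁴/(8D³N_a) = (75.7×10³)(7.9⁴)/(8·61.0³·5) = 32.475 N/mm
k_C = Gd⁴/(8D³N_a) = (77.9×10³)(10.5⁴)/(8·142.0³·5) = 8.2674 N/mm
Springs A,B series: k_AB = 1/(1/32.475+1/4.5) = 3.9523 N/mm; parallel with C: k_eq = 3.9523+8.2674 = 12.22 N/mm
δ = F/k_eq = 84.5/12.22 = 6.915 mm

6.92 mm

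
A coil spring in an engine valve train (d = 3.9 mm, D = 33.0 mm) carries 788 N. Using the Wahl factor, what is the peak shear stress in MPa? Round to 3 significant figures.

Spring index C = D/d = 33.0/3.9 = 8.4615
K_W = (4C−1)/(4C−4) + 0.615/C = 32.846/29.846 + 0.0727 = 1.1732
τ₀ = 8FD/(πd³) = 8·788·33.0/(π·3.9³) = 208032/186.36 = 1116.3 MPa
τ_max = K·τ₀ = 1.1732 × 1116.3 = 1309.7 MPa

1310 MPa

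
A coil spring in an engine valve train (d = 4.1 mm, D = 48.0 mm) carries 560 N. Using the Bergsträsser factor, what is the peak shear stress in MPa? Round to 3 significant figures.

1110 MPa

Spring index C = D/d = 48.0/4.1 = 11.7073
K_B = (4C+2)/(4C−3) = 48.829/43.829 = 1.1141
τ₀ = 8FD/(πd³) = 8·560·48.0/(π·4.1³) = 215040/216.52 = 993.16 MPa
τ_max = K·τ₀ = 1.1141 × 993.16 = 1106.5 MPa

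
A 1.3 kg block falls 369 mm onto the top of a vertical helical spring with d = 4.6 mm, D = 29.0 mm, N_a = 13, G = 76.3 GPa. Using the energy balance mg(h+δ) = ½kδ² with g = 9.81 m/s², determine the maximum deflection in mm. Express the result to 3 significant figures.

27.4 mm

k = Gd⁴/(8D³N_a) = (76.3×10³)(4.6⁴)/(8·29.0³·13) = 13.469 N/mm
W = mg = 1.3 × 9.81 = 12.753 N
½kδ² − Wδ − Wh = 0 → δ = (W + √(W² + 2kWh))/k
δ = (12.753 + √(162.64 + 126764))/13.469 = (12.753 + 356.27)/13.469 = 27.398 mm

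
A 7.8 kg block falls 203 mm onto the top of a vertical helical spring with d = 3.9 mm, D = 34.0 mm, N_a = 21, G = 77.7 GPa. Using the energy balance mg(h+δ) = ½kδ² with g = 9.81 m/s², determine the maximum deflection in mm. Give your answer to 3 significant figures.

139 mm

k = Gd⁴/(8D³N_a) = (77.7×10³)(3.9⁴)/(8·34.0³·21) = 2.7223 N/mm
W = mg = 7.8 × 9.81 = 76.518 N
½kδ² − Wδ − Wh = 0 → δ = (W + √(W² + 2kWh))/k
δ = (76.518 + √(5855 + 84571.3))/2.7223 = (76.518 + 300.71)/2.7223 = 138.57 mm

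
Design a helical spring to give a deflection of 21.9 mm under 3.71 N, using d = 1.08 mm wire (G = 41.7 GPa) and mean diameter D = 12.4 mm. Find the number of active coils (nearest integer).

Required rate k = F/δ = 3.71/21.9 = 0.16941 N/mm
N_a = Gd⁴/(8D³k) = (41.7×10³ × 1.08⁴)/(8 × 12.4³ × 0.16941)
    = 56732.4 / 2583.95 = 21.96 → 22 coils

22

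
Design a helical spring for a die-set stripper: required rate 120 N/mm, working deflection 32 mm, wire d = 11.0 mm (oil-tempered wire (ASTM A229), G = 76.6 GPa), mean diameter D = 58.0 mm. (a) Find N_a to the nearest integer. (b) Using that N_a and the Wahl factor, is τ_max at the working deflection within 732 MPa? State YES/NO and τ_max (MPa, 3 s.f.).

N_a = Gd⁴/(8D³k) = (76.6×10³)(11.0⁴)/(8·58.0³·120) = 5.987 → N_a = 6
Actual rate k = Gd⁴/(8D³·6) = 119.75 N/mm
Working load F = kδ = 119.75·32 = 3832 N
C = 58.0/11.0 = 5.2727; K_W = (4C−1)/(4C−4)+0.615/C = 1.2922
τ_max = K_W·8FD/(πd³) = 1.2922·425.22 = 549.46 MPa
τ_max ≤ 732 MPa → acceptable

(a) 6 coils; (b) YES, τ_max = 549 MPa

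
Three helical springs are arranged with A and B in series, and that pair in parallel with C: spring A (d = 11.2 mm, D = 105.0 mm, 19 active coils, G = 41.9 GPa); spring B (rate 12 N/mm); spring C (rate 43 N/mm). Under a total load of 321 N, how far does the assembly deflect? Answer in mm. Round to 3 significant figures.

k_A = Gd⁴/(8D³N_a) = (41.9×10³)(11.2⁴)/(8·105.0³·19) = 3.7469 N/mm
Springs A,B series: k_AB = 1/(1/3.7469+1/12) = 2.8554 N/mm; parallel with C: k_eq = 2.8554+43 = 45.855 N/mm
δ = F/k_eq = 321/45.855 = 7.0003 mm

7.00 mm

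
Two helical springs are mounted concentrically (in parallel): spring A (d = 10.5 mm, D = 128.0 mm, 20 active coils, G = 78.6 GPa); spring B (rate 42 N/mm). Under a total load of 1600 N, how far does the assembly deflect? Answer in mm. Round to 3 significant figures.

35.7 mm

k_A = Gd⁴/(8D³N_a) = (78.6×10³)(10.5⁴)/(8·128.0³·20) = 2.8473 N/mm
Parallel: k_eq = 2.8473 + 42 = 44.847 N/mm
δ = F/k_eq = 1600/44.847 = 35.677 mm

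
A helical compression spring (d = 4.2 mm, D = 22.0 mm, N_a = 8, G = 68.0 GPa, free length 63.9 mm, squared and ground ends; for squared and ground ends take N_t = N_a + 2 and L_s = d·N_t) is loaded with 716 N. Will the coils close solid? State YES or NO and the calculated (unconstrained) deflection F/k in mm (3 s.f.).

YES, δ = 23.1 mm

k = Gd⁴/(8D³N_a) = (68.0×10³)(4.2⁴)/(8·22.0³·8) = 31.05 N/mm
N_t = 10; L_s = 4.2·10 = 42 mm; δ_solid = L₀ − L_s = 63.9 − 42 = 21.9 mm
δ = F/k = 716/31.05 = 23.06 mm
δ ≥ δ_solid → spring goes solid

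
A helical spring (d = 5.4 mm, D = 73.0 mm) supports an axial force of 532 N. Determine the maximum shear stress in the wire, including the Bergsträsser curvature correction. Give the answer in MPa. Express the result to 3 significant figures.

Spring index C = D/d = 73.0/5.4 = 13.5185
K_B = (4C+2)/(4C−3) = 56.074/51.074 = 1.0979
τ₀ = 8FD/(πd³) = 8·532·73.0/(π·5.4³) = 310688/494.69 = 628.05 MPa
τ_max = K·τ₀ = 1.0979 × 628.05 = 689.53 MPa

690 MPa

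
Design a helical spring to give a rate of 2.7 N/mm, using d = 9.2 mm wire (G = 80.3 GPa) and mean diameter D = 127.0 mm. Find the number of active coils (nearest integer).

N_a = Gd⁴/(8D³k) = (80.3×10³ × 9.2⁴)/(8 × 127.0³ × 2.7)
    = 5.75264e+08 / 4.42451e+07 = 13 → 13 coils

13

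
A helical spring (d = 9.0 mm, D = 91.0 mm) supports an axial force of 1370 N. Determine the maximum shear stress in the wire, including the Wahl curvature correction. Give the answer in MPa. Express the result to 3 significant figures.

Spring index C = D/d = 91.0/9.0 = 10.1111
K_W = (4C−1)/(4C−4) + 0.615/C = 39.444/36.444 + 0.0608 = 1.1431
τ₀ = 8FD/(πd³) = 8·1370·91.0/(π·9.0³) = 997360/2290.2 = 435.49 MPa
τ_max = K·τ₀ = 1.1431 × 435.49 = 497.82 MPa

498 MPa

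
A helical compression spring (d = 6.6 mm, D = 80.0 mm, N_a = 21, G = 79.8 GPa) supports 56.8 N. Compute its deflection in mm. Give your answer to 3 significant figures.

32.3 mm

k = Gd⁴/(8D³N_a) = (79.8×10³)(6.6⁴)/(8·80.0³·21) = 1.7604 N/mm
δ = F/k = 56.8 / 1.7604 = 32.266 mm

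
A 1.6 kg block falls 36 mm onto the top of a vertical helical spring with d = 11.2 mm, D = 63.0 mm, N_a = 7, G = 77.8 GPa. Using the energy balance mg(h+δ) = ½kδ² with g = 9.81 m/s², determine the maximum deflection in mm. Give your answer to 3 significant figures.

3.78 mm

k = Gd⁴/(8D³N_a) = (77.8×10³)(11.2⁴)/(8·63.0³·7) = 87.426 N/mm
W = mg = 1.6 × 9.81 = 15.696 N
½kδ² − Wδ − Wh = 0 → δ = (W + √(W² + 2kWh))/k
δ = (15.696 + √(246.36 + 98801.5))/87.426 = (15.696 + 314.72)/87.426 = 3.7794 mm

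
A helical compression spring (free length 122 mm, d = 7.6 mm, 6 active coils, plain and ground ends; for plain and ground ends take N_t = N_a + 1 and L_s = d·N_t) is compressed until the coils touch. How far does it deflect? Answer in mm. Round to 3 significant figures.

68.8 mm

N_t = 7; L_s = 7.6·7 = 53.2 mm
δ_solid = L₀ − L_s = 122 − 53.2 = 68.8 mm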